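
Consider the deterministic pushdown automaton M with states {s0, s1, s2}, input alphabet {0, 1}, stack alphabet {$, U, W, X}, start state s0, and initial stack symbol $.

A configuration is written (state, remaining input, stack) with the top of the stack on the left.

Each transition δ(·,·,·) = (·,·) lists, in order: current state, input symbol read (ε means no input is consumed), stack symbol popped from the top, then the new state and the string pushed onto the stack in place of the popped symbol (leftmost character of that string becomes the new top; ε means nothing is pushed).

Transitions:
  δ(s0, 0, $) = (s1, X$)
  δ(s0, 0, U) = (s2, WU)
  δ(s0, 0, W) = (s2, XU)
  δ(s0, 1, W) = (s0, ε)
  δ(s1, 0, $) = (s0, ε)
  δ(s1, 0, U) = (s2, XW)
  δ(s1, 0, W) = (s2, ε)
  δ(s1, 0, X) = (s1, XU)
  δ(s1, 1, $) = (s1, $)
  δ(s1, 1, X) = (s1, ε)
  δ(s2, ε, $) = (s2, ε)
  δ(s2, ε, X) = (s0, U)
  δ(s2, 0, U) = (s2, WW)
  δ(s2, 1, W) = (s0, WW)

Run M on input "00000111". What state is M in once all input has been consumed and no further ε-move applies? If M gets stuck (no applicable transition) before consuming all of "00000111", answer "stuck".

stuck

(s0, 00000111, $)
  read 0, top $: go to s1, push X$ → (s1, 0000111, X$)
  read 0, top X: go to s1, push XU → (s1, 000111, XU$)
  read 0, top X: go to s1, push XU → (s1, 00111, XUU$)
  read 0, top X: go to s1, push XU → (s1, 0111, XUUU$)
  read 0, top X: go to s1, push XU → (s1, 111, XUUUU$)
  read 1, top X: go to s1, push ε → (s1, 11, UUUU$)
No transition for (s1, 1, top U); M blocks with input 11 remaining.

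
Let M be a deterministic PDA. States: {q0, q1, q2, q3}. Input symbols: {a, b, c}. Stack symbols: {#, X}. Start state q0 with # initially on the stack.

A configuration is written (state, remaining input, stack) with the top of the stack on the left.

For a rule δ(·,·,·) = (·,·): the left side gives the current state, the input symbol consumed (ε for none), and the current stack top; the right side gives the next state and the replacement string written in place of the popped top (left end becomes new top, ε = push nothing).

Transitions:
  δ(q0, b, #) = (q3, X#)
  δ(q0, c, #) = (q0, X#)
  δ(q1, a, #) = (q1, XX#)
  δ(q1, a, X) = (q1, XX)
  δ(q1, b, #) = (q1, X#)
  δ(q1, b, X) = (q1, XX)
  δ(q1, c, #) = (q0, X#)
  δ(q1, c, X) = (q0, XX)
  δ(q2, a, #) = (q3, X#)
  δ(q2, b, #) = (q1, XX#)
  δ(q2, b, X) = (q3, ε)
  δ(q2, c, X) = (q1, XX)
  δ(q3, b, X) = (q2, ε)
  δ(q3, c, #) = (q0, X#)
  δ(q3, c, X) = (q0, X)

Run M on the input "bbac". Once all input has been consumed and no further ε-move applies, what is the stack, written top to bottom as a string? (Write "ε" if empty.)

(q0, bbac, #)
  read b, top #: go to q3, push X# → (q3, bac, X#)
  read b, top X: go to q2, push ε → (q2, ac, #)
  read a, top #: go to q3, push X# → (q3, c, X#)
  read c, top X: go to q0, push X → (q0, ε, X#)
All input consumed in state q0 with stack X#.

X#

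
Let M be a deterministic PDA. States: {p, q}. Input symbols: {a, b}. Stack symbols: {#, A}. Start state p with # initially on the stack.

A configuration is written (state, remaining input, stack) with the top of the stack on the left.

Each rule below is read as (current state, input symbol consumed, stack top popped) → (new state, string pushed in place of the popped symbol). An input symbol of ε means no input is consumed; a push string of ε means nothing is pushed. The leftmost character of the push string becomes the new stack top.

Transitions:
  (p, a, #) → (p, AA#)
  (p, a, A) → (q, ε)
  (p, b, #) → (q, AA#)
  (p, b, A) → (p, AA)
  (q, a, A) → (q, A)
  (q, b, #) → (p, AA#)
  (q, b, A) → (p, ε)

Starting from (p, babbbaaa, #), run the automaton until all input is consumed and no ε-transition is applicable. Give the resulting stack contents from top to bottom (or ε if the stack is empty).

(p, babbbaaa, #)
  read b, top #: go to q, push AA# → (q, abbbaaa, AA#)
  read a, top A: go to q, push A → (q, bbbaaa, AA#)
  read b, top A: go to p, push ε → (p, bbaaa, A#)
  read b, top A: go to p, push AA → (p, baaa, AA#)
  read b, top A: go to p, push AA → (p, aaa, AAA#)
  read a, top A: go to q, push ε → (q, aa, AA#)
  read a, top A: go to q, push A → (q, a, AA#)
  read a, top A: go to q, push A → (q, ε, AA#)
All input consumed in state q with stack AA#.

AA#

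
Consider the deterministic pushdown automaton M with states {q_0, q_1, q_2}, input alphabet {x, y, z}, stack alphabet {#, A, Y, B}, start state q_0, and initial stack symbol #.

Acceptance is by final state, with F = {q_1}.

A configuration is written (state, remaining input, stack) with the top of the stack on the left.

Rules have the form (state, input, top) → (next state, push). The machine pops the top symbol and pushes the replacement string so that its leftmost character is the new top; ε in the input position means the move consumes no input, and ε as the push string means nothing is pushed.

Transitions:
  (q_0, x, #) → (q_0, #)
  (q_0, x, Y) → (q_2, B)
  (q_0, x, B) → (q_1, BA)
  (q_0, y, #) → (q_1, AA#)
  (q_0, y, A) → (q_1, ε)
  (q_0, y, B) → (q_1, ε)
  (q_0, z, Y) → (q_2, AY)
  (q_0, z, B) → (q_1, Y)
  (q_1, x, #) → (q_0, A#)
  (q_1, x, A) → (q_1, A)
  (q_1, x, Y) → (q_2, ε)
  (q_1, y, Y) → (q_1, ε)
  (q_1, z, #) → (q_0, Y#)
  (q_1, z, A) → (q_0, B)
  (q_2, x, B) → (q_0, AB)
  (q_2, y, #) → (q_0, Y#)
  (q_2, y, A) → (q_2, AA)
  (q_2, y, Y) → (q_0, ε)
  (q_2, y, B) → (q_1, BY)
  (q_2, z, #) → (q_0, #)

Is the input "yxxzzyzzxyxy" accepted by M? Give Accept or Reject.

(q_0, yxxzzyzzxyxy, #)
  read y, top #: go to q_1, push AA# → (q_1, xxzzyzzxyxy, AA#)
  read x, top A: go to q_1, push A → (q_1, xzzyzzxyxy, AA#)
  read x, top A: go to q_1, push A → (q_1, zzyzzxyxy, AA#)
  read z, top A: go to q_0, push B → (q_0, zyzzxyxy, BA#)
  read z, top B: go to q_1, push Y → (q_1, yzzxyxy, YA#)
  read y, top Y: go to q_1, push ε → (q_1, zzxyxy, A#)
  read z, top A: go to q_0, push B → (q_0, zxyxy, B#)
  read z, top B: go to q_1, push Y → (q_1, xyxy, Y#)
  read x, top Y: go to q_2, push ε → (q_2, yxy, #)
  read y, top #: go to q_0, push Y# → (q_0, xy, Y#)
  read x, top Y: go to q_2, push B → (q_2, y, B#)
  read y, top B: go to q_1, push BY → (q_1, ε, BY#)
All input consumed; state q_1 ∈ F.

Accept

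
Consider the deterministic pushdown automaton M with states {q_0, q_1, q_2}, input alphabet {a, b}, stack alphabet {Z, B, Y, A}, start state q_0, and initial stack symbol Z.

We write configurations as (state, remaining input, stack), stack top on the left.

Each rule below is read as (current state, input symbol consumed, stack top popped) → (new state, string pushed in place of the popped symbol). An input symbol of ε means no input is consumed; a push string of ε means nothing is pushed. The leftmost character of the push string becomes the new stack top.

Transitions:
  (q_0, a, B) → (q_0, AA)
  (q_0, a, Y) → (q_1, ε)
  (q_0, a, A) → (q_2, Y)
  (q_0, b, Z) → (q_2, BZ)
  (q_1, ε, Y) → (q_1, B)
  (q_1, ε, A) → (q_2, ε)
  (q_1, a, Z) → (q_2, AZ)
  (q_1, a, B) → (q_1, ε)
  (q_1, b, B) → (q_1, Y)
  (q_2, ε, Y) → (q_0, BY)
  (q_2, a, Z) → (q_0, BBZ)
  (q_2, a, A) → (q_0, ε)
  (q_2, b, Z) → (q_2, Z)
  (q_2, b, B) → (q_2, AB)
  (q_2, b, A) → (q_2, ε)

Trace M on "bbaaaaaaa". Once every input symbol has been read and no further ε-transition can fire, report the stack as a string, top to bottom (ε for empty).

(q_0, bbaaaaaaa, Z) ⊢ (q_2, baaaaaaa, BZ) ⊢ (q_2, aaaaaaa, ABZ) ⊢ (q_0, aaaaaa, BZ) ⊢ (q_0, aaaaa, AAZ) ⊢ (q_2, aaaa, YAZ) ⊢ (q_0, aaaa, BYAZ) ⊢ (q_0, aaa, AAYAZ) ⊢ (q_2, aa, YAYAZ) ⊢ (q_0, aa, BYAYAZ) ⊢ (q_0, a, AAYAYAZ) ⊢ (q_2, ε, YAYAYAZ) ⊢ (q_0, ε, BYAYAYAZ)
All input consumed in state q_0 with stack BYAYAYAZ.

BYAYAYAZ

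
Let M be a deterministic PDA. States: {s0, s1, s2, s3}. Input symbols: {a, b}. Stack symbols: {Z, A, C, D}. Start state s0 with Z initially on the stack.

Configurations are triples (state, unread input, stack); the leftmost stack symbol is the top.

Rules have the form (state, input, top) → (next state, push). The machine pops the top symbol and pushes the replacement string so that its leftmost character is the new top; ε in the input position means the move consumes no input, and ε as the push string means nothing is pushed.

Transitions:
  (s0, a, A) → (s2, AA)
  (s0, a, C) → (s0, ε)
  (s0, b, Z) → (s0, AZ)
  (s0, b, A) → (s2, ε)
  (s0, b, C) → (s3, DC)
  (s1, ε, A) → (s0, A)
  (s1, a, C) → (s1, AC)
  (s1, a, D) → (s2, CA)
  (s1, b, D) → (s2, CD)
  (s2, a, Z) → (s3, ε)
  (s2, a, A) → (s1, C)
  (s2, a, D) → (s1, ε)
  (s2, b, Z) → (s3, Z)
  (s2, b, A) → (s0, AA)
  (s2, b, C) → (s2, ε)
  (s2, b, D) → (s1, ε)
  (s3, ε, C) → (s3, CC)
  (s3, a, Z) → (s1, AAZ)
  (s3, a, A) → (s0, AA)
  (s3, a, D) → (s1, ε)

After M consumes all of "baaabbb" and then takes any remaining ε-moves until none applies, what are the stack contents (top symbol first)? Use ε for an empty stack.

AAZ

(s0, baaabbb, Z)
  read b, top Z: go to s0, push AZ → (s0, aaabbb, AZ)
  read a, top A: go to s2, push AA → (s2, aabbb, AAZ)
  read a, top A: go to s1, push C → (s1, abbb, CAZ)
  read a, top C: go to s1, push AC → (s1, bbb, ACAZ)
  ε-move, top A: go to s0, push A → (s0, bbb, ACAZ)
  read b, top A: go to s2, push ε → (s2, bb, CAZ)
  read b, top C: go to s2, push ε → (s2, b, AZ)
  read b, top A: go to s0, push AA → (s0, ε, AAZ)
All input consumed in state s0 with stack AAZ.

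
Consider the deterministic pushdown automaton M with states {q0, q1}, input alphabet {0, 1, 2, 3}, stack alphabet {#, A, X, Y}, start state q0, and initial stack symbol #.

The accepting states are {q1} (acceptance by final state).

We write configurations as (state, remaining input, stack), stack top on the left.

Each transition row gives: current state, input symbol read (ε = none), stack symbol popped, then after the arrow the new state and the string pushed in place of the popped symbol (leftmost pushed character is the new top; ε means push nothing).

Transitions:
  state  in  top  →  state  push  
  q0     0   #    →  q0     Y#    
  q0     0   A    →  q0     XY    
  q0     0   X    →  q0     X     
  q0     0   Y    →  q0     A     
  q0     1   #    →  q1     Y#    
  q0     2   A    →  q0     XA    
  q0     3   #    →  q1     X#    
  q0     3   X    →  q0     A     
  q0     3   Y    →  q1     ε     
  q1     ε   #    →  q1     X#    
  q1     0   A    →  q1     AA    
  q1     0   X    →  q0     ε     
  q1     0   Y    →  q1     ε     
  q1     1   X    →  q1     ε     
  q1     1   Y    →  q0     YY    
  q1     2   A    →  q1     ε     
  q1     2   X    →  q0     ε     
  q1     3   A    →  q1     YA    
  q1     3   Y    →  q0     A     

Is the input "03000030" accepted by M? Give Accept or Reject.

(q0, 03000030, #)
  read 0, top #: go to q0, push Y# → (q0, 3000030, Y#)
  read 3, top Y: go to q1, push ε → (q1, 000030, #)
  ε-move, top #: go to q1, push X# → (q1, 000030, X#)
  read 0, top X: go to q0, push ε → (q0, 00030, #)
  read 0, top #: go to q0, push Y# → (q0, 0030, Y#)
  read 0, top Y: go to q0, push A → (q0, 030, A#)
  read 0, top A: go to q0, push XY → (q0, 30, XY#)
  read 3, top X: go to q0, push A → (q0, 0, AY#)
  read 0, top A: go to q0, push XY → (q0, ε, XYY#)
All input consumed; state q0 ∉ F and no further ε-move applies.

Reject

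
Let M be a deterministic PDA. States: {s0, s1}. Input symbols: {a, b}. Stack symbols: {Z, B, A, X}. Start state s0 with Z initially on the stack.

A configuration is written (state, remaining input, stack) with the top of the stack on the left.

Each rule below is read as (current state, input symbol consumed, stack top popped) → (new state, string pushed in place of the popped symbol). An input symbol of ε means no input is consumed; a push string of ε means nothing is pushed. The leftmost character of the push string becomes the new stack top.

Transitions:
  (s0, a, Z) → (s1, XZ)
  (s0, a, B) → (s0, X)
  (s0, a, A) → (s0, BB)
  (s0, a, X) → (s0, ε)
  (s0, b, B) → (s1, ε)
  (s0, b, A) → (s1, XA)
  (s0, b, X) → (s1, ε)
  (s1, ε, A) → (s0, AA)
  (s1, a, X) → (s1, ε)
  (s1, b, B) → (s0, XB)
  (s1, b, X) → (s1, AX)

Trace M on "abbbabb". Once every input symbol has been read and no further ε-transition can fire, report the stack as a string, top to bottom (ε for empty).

XBAXAAXZ

(s0, abbbabb, Z)
  read a, top Z: go to s1, push XZ → (s1, bbbabb, XZ)
  read b, top X: go to s1, push AX → (s1, bbabb, AXZ)
  ε-move, top A: go to s0, push AA → (s0, bbabb, AAXZ)
  read b, top A: go to s1, push XA → (s1, babb, XAAXZ)
  read b, top X: go to s1, push AX → (s1, abb, AXAAXZ)
  ε-move, top A: go to s0, push AA → (s0, abb, AAXAAXZ)
  read a, top A: go to s0, push BB → (s0, bb, BBAXAAXZ)
  read b, top B: go to s1, push ε → (s1, b, BAXAAXZ)
  read b, top B: go to s0, push XB → (s0, ε, XBAXAAXZ)
All input consumed in state s0 with stack XBAXAAXZ.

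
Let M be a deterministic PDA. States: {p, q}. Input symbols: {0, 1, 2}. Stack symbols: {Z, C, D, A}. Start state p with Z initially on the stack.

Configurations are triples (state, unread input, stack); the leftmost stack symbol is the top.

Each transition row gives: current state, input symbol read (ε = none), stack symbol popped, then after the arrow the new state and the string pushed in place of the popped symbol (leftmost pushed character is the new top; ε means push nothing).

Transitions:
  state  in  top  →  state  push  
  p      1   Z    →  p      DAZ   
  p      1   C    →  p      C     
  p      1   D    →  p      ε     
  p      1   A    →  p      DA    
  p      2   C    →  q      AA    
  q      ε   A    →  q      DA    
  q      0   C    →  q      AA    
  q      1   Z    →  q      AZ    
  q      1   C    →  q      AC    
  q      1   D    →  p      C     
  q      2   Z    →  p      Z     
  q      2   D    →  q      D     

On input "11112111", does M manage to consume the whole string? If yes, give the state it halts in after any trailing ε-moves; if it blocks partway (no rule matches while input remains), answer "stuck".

(p, 11112111, Z)
  read 1, top Z: go to p, push DAZ → (p, 1112111, DAZ)
  read 1, top D: go to p, push ε → (p, 112111, AZ)
  read 1, top A: go to p, push DA → (p, 12111, DAZ)
  read 1, top D: go to p, push ε → (p, 2111, AZ)
No transition for (p, 2, top A); M blocks with input 2111 remaining.

stuck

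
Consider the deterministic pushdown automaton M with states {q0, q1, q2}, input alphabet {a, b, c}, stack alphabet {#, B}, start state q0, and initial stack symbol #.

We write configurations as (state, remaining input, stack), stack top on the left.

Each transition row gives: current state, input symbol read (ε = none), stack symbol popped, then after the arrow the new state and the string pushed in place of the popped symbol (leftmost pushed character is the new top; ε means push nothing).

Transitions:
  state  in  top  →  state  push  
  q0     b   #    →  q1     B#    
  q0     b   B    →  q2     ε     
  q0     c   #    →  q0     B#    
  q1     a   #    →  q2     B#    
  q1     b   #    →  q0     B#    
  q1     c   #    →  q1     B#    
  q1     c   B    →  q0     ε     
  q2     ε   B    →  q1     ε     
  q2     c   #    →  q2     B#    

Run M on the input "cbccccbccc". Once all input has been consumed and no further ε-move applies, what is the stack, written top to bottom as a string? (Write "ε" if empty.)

(q0, cbccccbccc, #)
  read c, top #: go to q0, push B# → (q0, bccccbccc, B#)
  read b, top B: go to q2, push ε → (q2, ccccbccc, #)
  read c, top #: go to q2, push B# → (q2, cccbccc, B#)
  ε-move, top B: go to q1, push ε → (q1, cccbccc, #)
  read c, top #: go to q1, push B# → (q1, ccbccc, B#)
  read c, top B: go to q0, push ε → (q0, cbccc, #)
  read c, top #: go to q0, push B# → (q0, bccc, B#)
  read b, top B: go to q2, push ε → (q2, ccc, #)
  read c, top #: go to q2, push B# → (q2, cc, B#)
  ε-move, top B: go to q1, push ε → (q1, cc, #)
  read c, top #: go to q1, push B# → (q1, c, B#)
  read c, top B: go to q0, push ε → (q0, ε, #)
All input consumed in state q0 with stack #.

#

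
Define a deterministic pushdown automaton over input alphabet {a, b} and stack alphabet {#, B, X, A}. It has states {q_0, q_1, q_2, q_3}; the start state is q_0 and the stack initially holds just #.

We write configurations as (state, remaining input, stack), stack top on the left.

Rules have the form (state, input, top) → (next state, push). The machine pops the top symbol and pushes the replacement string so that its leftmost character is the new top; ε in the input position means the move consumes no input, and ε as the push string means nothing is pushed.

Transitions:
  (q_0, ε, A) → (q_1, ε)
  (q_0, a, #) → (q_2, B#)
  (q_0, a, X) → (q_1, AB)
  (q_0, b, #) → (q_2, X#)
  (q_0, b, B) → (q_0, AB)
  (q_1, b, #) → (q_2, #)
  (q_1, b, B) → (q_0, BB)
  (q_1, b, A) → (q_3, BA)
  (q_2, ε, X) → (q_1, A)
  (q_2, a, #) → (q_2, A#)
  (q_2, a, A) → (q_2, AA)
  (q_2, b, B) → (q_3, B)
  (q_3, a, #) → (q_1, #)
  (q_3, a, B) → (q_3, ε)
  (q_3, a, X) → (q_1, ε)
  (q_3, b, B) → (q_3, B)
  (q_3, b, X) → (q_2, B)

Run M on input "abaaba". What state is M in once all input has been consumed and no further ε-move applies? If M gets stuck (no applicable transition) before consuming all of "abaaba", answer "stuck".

q_2

(q_0, abaaba, #)
  read a, top #: go to q_2, push B# → (q_2, baaba, B#)
  read b, top B: go to q_3, push B → (q_3, aaba, B#)
  read a, top B: go to q_3, push ε → (q_3, aba, #)
  read a, top #: go to q_1, push # → (q_1, ba, #)
  read b, top #: go to q_2, push # → (q_2, a, #)
  read a, top #: go to q_2, push A# → (q_2, ε, A#)
All input consumed; M is in state q_2.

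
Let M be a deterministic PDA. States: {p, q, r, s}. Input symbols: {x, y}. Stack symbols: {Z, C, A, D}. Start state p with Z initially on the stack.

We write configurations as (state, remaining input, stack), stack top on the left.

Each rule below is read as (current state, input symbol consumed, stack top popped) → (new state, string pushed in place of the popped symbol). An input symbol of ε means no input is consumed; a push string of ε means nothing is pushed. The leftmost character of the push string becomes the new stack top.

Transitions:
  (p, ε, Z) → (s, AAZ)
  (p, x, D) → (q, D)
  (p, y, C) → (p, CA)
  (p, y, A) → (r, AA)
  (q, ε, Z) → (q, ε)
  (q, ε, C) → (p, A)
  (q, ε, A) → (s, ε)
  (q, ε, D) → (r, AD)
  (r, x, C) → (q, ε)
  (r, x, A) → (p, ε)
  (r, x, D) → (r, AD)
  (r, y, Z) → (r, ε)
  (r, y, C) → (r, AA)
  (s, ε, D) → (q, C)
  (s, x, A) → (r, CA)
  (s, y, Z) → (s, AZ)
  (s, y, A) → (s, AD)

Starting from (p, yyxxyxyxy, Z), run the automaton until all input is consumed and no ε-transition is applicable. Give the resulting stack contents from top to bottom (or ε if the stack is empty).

AADAZ

(p, yyxxyxyxy, Z) ⊢ (s, yyxxyxyxy, AAZ) ⊢ (s, yxxyxyxy, ADAZ) ⊢ (s, xxyxyxy, ADDAZ) ⊢ (r, xyxyxy, CADDAZ) ⊢ (q, yxyxy, ADDAZ) ⊢ (s, yxyxy, DDAZ) ⊢ (q, yxyxy, CDAZ) ⊢ (p, yxyxy, ADAZ) ⊢ (r, xyxy, AADAZ) ⊢ (p, yxy, ADAZ) ⊢ (r, xy, AADAZ) ⊢ (p, y, ADAZ) ⊢ (r, ε, AADAZ)
All input consumed in state r with stack AADAZ.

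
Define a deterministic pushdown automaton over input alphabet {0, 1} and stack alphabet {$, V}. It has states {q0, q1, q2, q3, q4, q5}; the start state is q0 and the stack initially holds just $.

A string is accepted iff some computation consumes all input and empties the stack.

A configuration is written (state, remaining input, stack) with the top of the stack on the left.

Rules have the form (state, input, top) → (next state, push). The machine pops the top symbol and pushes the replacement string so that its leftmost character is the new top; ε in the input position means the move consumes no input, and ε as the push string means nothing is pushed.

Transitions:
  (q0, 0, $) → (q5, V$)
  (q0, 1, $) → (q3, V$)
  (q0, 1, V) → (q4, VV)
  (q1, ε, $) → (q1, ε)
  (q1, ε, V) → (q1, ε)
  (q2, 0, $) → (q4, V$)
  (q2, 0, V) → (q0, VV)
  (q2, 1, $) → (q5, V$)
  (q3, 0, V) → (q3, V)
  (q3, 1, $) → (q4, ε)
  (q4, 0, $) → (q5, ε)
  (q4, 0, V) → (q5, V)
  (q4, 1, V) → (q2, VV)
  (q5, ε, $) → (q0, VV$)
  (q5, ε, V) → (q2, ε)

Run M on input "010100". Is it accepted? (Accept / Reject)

(q0, 010100, $)
  read 0, top $: go to q5, push V$ → (q5, 10100, V$)
  ε-move, top V: go to q2, push ε → (q2, 10100, $)
  read 1, top $: go to q5, push V$ → (q5, 0100, V$)
  ε-move, top V: go to q2, push ε → (q2, 0100, $)
  read 0, top $: go to q4, push V$ → (q4, 100, V$)
  read 1, top V: go to q2, push VV → (q2, 00, VV$)
  read 0, top V: go to q0, push VV → (q0, 0, VVV$)
No transition applies at (q0, 0, VVV$); input not fully consumed.

Reject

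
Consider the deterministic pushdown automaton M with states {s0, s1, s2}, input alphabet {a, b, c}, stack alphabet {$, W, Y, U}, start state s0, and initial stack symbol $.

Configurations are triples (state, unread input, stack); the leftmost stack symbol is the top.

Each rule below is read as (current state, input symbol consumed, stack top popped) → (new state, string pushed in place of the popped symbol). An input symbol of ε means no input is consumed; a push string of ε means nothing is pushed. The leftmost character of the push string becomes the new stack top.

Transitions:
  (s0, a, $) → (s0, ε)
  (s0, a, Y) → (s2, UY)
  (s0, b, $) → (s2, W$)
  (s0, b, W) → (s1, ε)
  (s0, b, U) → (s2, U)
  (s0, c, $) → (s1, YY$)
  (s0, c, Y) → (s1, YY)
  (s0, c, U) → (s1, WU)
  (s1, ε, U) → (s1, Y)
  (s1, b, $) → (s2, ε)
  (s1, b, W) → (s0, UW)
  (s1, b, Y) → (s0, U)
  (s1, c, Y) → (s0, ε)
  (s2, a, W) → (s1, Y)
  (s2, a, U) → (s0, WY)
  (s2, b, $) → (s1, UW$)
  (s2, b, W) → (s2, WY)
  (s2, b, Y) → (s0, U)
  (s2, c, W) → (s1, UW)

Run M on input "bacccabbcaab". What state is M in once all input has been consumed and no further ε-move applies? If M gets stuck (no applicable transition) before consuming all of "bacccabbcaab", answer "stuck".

stuck

(s0, bacccabbcaab, $)
  read b, top $: go to s2, push W$ → (s2, acccabbcaab, W$)
  read a, top W: go to s1, push Y → (s1, cccabbcaab, Y$)
  read c, top Y: go to s0, push ε → (s0, ccabbcaab, $)
  read c, top $: go to s1, push YY$ → (s1, cabbcaab, YY$)
  read c, top Y: go to s0, push ε → (s0, abbcaab, Y$)
  read a, top Y: go to s2, push UY → (s2, bbcaab, UY$)
No transition for (s2, b, top U); M blocks with input bbcaab remaining.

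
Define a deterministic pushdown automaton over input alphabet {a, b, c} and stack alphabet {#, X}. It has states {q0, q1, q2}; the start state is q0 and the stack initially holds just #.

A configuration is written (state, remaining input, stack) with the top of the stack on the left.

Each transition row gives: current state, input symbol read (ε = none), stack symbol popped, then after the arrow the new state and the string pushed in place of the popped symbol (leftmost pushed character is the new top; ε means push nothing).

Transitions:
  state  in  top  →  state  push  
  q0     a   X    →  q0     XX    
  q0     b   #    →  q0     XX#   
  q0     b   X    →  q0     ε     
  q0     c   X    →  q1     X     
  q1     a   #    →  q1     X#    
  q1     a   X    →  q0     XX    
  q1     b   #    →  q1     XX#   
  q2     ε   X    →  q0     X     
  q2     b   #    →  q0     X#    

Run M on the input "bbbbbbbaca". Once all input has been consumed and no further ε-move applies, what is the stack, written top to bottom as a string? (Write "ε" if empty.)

(q0, bbbbbbbaca, #) ⊢ (q0, bbbbbbaca, XX#) ⊢ (q0, bbbbbaca, X#) ⊢ (q0, bbbbaca, #) ⊢ (q0, bbbaca, XX#) ⊢ (q0, bbaca, X#) ⊢ (q0, baca, #) ⊢ (q0, aca, XX#) ⊢ (q0, ca, XXX#) ⊢ (q1, a, XXX#) ⊢ (q0, ε, XXXX#)
All input consumed in state q0 with stack XXXX#.

XXXX#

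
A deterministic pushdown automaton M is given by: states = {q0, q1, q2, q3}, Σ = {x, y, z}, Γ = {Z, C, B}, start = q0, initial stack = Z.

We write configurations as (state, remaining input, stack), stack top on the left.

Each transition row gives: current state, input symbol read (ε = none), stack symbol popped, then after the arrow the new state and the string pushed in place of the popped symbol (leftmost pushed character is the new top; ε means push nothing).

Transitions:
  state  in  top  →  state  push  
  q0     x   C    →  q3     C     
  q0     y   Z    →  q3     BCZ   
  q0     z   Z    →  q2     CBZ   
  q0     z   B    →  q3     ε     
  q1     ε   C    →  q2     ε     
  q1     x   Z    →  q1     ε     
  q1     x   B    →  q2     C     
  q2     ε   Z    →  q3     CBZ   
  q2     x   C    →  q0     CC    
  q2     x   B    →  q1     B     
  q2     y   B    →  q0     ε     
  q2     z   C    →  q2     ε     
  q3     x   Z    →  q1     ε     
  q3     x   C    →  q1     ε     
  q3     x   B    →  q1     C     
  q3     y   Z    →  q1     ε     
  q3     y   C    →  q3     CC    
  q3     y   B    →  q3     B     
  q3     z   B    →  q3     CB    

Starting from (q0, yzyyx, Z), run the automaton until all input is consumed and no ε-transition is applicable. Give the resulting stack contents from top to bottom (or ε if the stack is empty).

CBCZ

(q0, yzyyx, Z) ⊢ (q3, zyyx, BCZ) ⊢ (q3, yyx, CBCZ) ⊢ (q3, yx, CCBCZ) ⊢ (q3, x, CCCBCZ) ⊢ (q1, ε, CCBCZ) ⊢ (q2, ε, CBCZ)
All input consumed in state q2 with stack CBCZ.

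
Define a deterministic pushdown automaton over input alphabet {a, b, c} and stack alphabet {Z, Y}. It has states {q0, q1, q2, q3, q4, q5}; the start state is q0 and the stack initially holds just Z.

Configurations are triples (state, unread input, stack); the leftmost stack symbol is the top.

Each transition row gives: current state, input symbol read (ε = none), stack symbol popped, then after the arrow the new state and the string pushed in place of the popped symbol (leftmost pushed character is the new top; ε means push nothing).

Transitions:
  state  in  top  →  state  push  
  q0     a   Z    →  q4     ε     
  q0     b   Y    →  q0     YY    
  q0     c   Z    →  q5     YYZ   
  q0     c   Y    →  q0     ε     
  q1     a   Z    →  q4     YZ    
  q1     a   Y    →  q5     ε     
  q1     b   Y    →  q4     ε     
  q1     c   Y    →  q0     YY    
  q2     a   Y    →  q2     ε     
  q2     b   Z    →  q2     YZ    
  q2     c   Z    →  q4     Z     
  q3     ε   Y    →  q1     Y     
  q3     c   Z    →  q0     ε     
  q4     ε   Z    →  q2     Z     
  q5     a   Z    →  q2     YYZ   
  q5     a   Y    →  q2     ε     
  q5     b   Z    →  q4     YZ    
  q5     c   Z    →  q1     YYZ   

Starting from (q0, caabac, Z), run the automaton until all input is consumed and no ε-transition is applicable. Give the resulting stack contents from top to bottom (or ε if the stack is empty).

Z

(q0, caabac, Z)
  read c, top Z: go to q5, push YYZ → (q5, aabac, YYZ)
  read a, top Y: go to q2, push ε → (q2, abac, YZ)
  read a, top Y: go to q2, push ε → (q2, bac, Z)
  read b, top Z: go to q2, push YZ → (q2, ac, YZ)
  read a, top Y: go to q2, push ε → (q2, c, Z)
  read c, top Z: go to q4, push Z → (q4, ε, Z)
  ε-move, top Z: go to q2, push Z → (q2, ε, Z)
All input consumed in state q2 with stack Z.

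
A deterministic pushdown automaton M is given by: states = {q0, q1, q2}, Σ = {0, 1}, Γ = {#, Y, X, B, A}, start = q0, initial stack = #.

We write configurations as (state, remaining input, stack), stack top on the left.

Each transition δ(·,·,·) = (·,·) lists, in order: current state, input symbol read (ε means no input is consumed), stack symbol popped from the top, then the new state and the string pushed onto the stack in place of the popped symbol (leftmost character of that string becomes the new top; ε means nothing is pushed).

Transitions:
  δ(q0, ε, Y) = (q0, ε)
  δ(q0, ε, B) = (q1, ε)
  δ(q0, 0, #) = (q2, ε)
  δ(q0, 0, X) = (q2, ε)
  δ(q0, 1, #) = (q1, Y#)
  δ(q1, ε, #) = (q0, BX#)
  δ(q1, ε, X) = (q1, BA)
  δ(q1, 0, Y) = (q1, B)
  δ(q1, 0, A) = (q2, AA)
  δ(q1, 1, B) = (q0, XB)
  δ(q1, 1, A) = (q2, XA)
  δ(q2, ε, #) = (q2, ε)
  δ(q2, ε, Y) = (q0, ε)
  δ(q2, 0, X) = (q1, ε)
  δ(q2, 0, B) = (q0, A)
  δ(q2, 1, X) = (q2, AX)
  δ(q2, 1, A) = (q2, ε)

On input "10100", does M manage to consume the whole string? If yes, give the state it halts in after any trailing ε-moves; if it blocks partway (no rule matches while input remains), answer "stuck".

(q0, 10100, #)
  read 1, top #: go to q1, push Y# → (q1, 0100, Y#)
  read 0, top Y: go to q1, push B → (q1, 100, B#)
  read 1, top B: go to q0, push XB → (q0, 00, XB#)
  read 0, top X: go to q2, push ε → (q2, 0, B#)
  read 0, top B: go to q0, push A → (q0, ε, A#)
All input consumed; M is in state q0.

q0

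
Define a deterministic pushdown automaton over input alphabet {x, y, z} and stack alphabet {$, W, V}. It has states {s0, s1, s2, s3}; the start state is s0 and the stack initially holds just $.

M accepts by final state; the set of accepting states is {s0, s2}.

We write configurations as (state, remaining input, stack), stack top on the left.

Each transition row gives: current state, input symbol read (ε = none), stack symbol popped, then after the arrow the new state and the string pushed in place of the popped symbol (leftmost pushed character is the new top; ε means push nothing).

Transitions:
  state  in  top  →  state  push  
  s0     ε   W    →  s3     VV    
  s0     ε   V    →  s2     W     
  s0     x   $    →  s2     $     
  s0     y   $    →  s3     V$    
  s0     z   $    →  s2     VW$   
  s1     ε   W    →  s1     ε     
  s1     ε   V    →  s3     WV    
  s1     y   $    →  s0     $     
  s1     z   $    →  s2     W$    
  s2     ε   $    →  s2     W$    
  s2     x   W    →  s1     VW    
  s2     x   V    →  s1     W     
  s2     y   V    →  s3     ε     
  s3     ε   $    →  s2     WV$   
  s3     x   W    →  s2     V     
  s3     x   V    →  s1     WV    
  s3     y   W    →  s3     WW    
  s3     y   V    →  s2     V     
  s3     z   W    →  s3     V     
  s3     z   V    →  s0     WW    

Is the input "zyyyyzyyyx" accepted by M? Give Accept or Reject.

(s0, zyyyyzyyyx, $)
  read z, top $: go to s2, push VW$ → (s2, yyyyzyyyx, VW$)
  read y, top V: go to s3, push ε → (s3, yyyzyyyx, W$)
  read y, top W: go to s3, push WW → (s3, yyzyyyx, WW$)
  read y, top W: go to s3, push WW → (s3, yzyyyx, WWW$)
  read y, top W: go to s3, push WW → (s3, zyyyx, WWWW$)
  read z, top W: go to s3, push V → (s3, yyyx, VWWW$)
  read y, top V: go to s2, push V → (s2, yyx, VWWW$)
  read y, top V: go to s3, push ε → (s3, yx, WWW$)
  read y, top W: go to s3, push WW → (s3, x, WWWW$)
  read x, top W: go to s2, push V → (s2, ε, VWWW$)
All input consumed; state s2 ∈ F.

Accept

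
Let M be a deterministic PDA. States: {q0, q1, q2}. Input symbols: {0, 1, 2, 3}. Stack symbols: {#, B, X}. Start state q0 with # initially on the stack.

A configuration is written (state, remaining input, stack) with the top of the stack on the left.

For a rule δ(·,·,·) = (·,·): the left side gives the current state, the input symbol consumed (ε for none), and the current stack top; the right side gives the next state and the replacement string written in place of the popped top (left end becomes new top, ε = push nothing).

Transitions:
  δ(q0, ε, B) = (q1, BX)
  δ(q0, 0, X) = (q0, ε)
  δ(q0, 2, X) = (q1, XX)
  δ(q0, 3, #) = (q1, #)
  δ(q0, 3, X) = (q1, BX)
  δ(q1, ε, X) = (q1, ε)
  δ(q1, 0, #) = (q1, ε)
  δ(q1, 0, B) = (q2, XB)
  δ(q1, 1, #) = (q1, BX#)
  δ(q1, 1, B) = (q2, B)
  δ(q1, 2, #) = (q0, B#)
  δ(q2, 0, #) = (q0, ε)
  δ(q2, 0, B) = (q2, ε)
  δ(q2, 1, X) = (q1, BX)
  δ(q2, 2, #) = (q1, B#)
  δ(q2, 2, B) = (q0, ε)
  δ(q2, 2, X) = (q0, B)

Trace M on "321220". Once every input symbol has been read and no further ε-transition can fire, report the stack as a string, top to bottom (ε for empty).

(q0, 321220, #) ⊢ (q1, 21220, #) ⊢ (q0, 1220, B#) ⊢ (q1, 1220, BX#) ⊢ (q2, 220, BX#) ⊢ (q0, 20, X#) ⊢ (q1, 0, XX#) ⊢ (q1, 0, X#) ⊢ (q1, 0, #) ⊢ (q1, ε, ε)
All input consumed in state q1 with stack ε.

ε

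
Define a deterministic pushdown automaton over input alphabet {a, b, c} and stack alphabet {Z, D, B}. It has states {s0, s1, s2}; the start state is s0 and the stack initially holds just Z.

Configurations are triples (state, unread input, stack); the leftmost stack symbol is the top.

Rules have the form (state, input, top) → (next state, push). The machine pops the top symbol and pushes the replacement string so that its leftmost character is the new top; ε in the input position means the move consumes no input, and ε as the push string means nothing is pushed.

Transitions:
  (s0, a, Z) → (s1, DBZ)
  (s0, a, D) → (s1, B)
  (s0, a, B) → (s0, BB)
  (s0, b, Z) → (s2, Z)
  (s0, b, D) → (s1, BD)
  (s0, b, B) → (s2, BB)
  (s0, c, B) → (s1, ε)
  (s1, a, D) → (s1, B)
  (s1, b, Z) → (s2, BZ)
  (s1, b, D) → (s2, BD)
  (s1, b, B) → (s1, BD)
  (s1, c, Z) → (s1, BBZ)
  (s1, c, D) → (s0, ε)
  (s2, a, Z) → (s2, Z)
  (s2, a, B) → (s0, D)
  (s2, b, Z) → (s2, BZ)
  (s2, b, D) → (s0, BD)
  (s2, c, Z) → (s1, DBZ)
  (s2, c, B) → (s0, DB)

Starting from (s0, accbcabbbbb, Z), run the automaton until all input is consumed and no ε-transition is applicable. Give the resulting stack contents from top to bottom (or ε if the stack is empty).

BDDDDDBZ

(s0, accbcabbbbb, Z)
  read a, top Z: go to s1, push DBZ → (s1, ccbcabbbbb, DBZ)
  read c, top D: go to s0, push ε → (s0, cbcabbbbb, BZ)
  read c, top B: go to s1, push ε → (s1, bcabbbbb, Z)
  read b, top Z: go to s2, push BZ → (s2, cabbbbb, BZ)
  read c, top B: go to s0, push DB → (s0, abbbbb, DBZ)
  read a, top D: go to s1, push B → (s1, bbbbb, BBZ)
  read b, top B: go to s1, push BD → (s1, bbbb, BDBZ)
  read b, top B: go to s1, push BD → (s1, bbb, BDDBZ)
  read b, top B: go to s1, push BD → (s1, bb, BDDDBZ)
  read b, top B: go to s1, push BD → (s1, b, BDDDDBZ)
  read b, top B: go to s1, push BD → (s1, ε, BDDDDDBZ)
All input consumed in state s1 with stack BDDDDDBZ.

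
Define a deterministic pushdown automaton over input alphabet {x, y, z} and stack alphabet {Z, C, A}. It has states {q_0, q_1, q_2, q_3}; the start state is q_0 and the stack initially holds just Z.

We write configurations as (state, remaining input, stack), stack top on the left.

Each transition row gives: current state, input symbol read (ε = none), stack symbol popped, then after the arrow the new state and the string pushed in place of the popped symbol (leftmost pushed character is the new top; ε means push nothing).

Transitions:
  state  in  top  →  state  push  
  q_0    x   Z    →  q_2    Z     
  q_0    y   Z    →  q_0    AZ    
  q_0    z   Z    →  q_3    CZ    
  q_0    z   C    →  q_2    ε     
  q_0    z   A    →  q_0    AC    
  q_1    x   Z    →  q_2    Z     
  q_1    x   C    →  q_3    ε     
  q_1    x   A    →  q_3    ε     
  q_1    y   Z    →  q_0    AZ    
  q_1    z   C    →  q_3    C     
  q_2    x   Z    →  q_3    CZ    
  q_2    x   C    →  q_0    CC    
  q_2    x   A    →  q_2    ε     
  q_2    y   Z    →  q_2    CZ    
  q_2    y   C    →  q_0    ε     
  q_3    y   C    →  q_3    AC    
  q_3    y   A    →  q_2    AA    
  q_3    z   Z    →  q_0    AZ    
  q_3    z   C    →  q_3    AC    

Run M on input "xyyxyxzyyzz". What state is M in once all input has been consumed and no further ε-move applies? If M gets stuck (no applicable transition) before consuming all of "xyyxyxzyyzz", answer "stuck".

(q_0, xyyxyxzyyzz, Z)
  read x, top Z: go to q_2, push Z → (q_2, yyxyxzyyzz, Z)
  read y, top Z: go to q_2, push CZ → (q_2, yxyxzyyzz, CZ)
  read y, top C: go to q_0, push ε → (q_0, xyxzyyzz, Z)
  read x, top Z: go to q_2, push Z → (q_2, yxzyyzz, Z)
  read y, top Z: go to q_2, push CZ → (q_2, xzyyzz, CZ)
  read x, top C: go to q_0, push CC → (q_0, zyyzz, CCZ)
  read z, top C: go to q_2, push ε → (q_2, yyzz, CZ)
  read y, top C: go to q_0, push ε → (q_0, yzz, Z)
  read y, top Z: go to q_0, push AZ → (q_0, zz, AZ)
  read z, top A: go to q_0, push AC → (q_0, z, ACZ)
  read z, top A: go to q_0, push AC → (q_0, ε, ACCZ)
All input consumed; M is in state q_0.

q_0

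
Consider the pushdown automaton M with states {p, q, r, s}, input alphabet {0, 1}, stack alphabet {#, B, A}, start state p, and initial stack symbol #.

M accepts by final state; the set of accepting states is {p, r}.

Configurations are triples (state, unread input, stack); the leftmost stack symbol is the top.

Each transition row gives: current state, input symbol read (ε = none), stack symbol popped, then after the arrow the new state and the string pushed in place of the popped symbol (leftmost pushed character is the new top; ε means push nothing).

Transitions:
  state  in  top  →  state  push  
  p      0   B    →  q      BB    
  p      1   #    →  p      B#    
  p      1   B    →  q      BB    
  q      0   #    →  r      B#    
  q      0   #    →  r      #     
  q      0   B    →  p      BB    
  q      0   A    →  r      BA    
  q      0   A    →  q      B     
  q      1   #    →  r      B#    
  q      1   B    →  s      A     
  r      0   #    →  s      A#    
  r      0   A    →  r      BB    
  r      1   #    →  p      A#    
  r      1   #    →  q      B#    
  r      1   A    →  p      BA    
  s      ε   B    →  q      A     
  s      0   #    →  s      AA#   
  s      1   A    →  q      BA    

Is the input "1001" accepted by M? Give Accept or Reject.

Reject

No computation consumes all input and reaches a final state.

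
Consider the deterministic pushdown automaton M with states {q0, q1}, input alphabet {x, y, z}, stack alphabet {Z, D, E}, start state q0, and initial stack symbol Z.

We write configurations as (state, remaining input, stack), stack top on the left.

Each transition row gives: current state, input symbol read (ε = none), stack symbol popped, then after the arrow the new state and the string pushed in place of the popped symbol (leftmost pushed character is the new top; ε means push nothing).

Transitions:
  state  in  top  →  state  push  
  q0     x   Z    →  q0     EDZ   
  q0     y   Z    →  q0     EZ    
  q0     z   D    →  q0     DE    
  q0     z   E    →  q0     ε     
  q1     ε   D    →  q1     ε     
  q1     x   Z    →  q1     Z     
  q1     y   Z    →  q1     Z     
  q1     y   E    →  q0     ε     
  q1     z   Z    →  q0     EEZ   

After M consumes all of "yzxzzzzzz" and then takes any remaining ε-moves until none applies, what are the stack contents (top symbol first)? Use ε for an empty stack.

DEEEEEZ

(q0, yzxzzzzzz, Z) ⊢ (q0, zxzzzzzz, EZ) ⊢ (q0, xzzzzzz, Z) ⊢ (q0, zzzzzz, EDZ) ⊢ (q0, zzzzz, DZ) ⊢ (q0, zzzz, DEZ) ⊢ (q0, zzz, DEEZ) ⊢ (q0, zz, DEEEZ) ⊢ (q0, z, DEEEEZ) ⊢ (q0, ε, DEEEEEZ)
All input consumed in state q0 with stack DEEEEEZ.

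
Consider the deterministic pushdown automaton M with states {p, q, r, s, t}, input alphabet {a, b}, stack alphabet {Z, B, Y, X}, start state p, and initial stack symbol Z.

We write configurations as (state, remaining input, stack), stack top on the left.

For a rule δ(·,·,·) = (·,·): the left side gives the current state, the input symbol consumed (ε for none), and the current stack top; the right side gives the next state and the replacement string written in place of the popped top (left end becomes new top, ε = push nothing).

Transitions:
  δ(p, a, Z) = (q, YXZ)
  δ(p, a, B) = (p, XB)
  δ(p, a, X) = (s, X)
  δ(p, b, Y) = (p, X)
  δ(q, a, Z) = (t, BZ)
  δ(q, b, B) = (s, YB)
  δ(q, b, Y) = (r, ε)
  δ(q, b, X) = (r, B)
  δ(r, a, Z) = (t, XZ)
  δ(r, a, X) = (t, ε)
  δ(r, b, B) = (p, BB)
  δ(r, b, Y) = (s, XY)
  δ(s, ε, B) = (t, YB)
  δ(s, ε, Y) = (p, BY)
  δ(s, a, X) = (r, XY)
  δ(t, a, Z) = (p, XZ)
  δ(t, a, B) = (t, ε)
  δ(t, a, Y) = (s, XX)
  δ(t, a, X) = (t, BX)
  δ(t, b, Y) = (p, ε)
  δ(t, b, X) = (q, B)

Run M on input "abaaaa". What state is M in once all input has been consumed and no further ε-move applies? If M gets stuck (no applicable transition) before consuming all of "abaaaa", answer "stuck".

(p, abaaaa, Z)
  read a, top Z: go to q, push YXZ → (q, baaaa, YXZ)
  read b, top Y: go to r, push ε → (r, aaaa, XZ)
  read a, top X: go to t, push ε → (t, aaa, Z)
  read a, top Z: go to p, push XZ → (p, aa, XZ)
  read a, top X: go to s, push X → (s, a, XZ)
  read a, top X: go to r, push XY → (r, ε, XYZ)
All input consumed; M is in state r.

r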